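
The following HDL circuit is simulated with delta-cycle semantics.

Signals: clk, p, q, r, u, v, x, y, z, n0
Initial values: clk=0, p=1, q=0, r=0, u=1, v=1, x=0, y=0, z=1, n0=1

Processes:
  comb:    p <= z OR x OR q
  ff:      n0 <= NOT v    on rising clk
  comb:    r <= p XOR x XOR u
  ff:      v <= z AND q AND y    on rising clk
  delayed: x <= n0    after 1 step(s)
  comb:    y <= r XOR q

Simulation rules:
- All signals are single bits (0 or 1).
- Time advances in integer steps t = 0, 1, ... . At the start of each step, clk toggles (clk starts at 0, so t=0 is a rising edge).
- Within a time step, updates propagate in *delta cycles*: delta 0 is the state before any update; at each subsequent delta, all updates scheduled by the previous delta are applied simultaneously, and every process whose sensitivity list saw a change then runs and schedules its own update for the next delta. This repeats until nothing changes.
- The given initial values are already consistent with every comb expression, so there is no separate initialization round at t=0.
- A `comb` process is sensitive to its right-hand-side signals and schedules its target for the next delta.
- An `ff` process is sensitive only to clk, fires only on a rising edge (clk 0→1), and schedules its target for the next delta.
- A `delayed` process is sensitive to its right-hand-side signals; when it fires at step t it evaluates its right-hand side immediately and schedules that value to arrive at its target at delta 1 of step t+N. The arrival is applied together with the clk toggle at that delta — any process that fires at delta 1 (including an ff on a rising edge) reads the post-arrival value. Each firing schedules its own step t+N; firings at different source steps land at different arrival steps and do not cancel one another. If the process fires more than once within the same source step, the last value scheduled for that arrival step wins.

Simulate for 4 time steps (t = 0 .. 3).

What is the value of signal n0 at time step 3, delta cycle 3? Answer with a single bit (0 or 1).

1

t=0 Δ0: n0=1 q=0 y=0 p=1 r=0 clk=0 z=1 x=0 v=1 u=1
  Δ1: clk:0→1
  Δ2: n0:1→0, v:1→0
  (2Δ to stable)
t=1 Δ0: n0=0 q=0 y=0 p=1 r=0 clk=1 z=1 x=0 v=0 u=1
  Δ1: clk:1→0
  (1Δ to stable)
t=2 Δ0: n0=0 q=0 y=0 p=1 r=0 clk=0 z=1 x=0 v=0 u=1
  Δ1: clk:0→1
  Δ2: n0:0→1
  (2Δ to stable)
t=3 Δ0: n0=1 q=0 y=0 p=1 r=0 clk=1 z=1 x=0 v=0 u=1
  Δ1: clk:1→0, x:0→1
  Δ2: r:0→1
  Δ3: y:0→1
  (3Δ to stable)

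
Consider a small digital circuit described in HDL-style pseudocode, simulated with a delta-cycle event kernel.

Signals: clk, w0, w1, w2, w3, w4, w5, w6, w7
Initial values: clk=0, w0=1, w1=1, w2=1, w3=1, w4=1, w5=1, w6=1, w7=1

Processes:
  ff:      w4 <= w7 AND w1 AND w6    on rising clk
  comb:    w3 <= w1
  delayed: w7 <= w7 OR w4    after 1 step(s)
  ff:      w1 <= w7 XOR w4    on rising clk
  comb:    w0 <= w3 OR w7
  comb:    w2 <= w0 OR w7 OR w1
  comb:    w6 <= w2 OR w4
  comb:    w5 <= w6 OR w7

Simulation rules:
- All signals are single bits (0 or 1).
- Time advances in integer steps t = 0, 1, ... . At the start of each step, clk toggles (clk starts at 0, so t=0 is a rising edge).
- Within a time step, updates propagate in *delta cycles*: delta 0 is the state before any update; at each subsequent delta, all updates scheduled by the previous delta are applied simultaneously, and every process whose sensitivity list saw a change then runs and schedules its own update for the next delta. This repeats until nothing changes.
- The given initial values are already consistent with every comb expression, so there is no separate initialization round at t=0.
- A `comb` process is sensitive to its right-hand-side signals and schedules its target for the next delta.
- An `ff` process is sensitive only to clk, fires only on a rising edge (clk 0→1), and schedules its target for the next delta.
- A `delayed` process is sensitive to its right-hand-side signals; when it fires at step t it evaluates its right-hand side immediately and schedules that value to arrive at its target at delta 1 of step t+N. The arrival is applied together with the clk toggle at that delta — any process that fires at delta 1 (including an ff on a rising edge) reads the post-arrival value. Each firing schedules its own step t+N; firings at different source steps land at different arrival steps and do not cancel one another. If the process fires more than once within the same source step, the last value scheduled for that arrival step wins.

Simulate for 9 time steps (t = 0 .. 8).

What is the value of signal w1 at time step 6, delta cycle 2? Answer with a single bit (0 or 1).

t0.Δ0 w1=1 w6=1 w4=1 w3=1 clk=0 w2=1 w0=1 w5=1 w7=1
t0.Δ1 w1=1 w6=1 w4=1 w3=1 clk=1 w2=1 w0=1 w5=1 w7=1
t0.Δ2 w1=0 w6=1 w4=1 w3=1 clk=1 w2=1 w0=1 w5=1 w7=1
t0.Δ3 w1=0 w6=1 w4=1 w3=0 clk=1 w2=1 w0=1 w5=1 w7=1
t1.Δ0 w1=0 w6=1 w4=1 w3=0 clk=1 w2=1 w0=1 w5=1 w7=1
t1.Δ1 w1=0 w6=1 w4=1 w3=0 clk=0 w2=1 w0=1 w5=1 w7=1
t2.Δ0 w1=0 w6=1 w4=1 w3=0 clk=0 w2=1 w0=1 w5=1 w7=1
t2.Δ1 w1=0 w6=1 w4=1 w3=0 clk=1 w2=1 w0=1 w5=1 w7=1
t2.Δ2 w1=0 w6=1 w4=0 w3=0 clk=1 w2=1 w0=1 w5=1 w7=1
t3.Δ0 w1=0 w6=1 w4=0 w3=0 clk=1 w2=1 w0=1 w5=1 w7=1
t3.Δ1 w1=0 w6=1 w4=0 w3=0 clk=0 w2=1 w0=1 w5=1 w7=1
t4.Δ0 w1=0 w6=1 w4=0 w3=0 clk=0 w2=1 w0=1 w5=1 w7=1
t4.Δ1 w1=0 w6=1 w4=0 w3=0 clk=1 w2=1 w0=1 w5=1 w7=1
t4.Δ2 w1=1 w6=1 w4=0 w3=0 clk=1 w2=1 w0=1 w5=1 w7=1
t4.Δ3 w1=1 w6=1 w4=0 w3=1 clk=1 w2=1 w0=1 w5=1 w7=1
t5.Δ0 w1=1 w6=1 w4=0 w3=1 clk=1 w2=1 w0=1 w5=1 w7=1
t5.Δ1 w1=1 w6=1 w4=0 w3=1 clk=0 w2=1 w0=1 w5=1 w7=1
t6.Δ0 w1=1 w6=1 w4=0 w3=1 clk=0 w2=1 w0=1 w5=1 w7=1
t6.Δ1 w1=1 w6=1 w4=0 w3=1 clk=1 w2=1 w0=1 w5=1 w7=1
t6.Δ2 w1=1 w6=1 w4=1 w3=1 clk=1 w2=1 w0=1 w5=1 w7=1
t7.Δ0 w1=1 w6=1 w4=1 w3=1 clk=1 w2=1 w0=1 w5=1 w7=1
t7.Δ1 w1=1 w6=1 w4=1 w3=1 clk=0 w2=1 w0=1 w5=1 w7=1
t8.Δ0 w1=1 w6=1 w4=1 w3=1 clk=0 w2=1 w0=1 w5=1 w7=1
t8.Δ1 w1=1 w6=1 w4=1 w3=1 clk=1 w2=1 w0=1 w5=1 w7=1
t8.Δ2 w1=0 w6=1 w4=1 w3=1 clk=1 w2=1 w0=1 w5=1 w7=1
t8.Δ3 w1=0 w6=1 w4=1 w3=0 clk=1 w2=1 w0=1 w5=1 w7=1

1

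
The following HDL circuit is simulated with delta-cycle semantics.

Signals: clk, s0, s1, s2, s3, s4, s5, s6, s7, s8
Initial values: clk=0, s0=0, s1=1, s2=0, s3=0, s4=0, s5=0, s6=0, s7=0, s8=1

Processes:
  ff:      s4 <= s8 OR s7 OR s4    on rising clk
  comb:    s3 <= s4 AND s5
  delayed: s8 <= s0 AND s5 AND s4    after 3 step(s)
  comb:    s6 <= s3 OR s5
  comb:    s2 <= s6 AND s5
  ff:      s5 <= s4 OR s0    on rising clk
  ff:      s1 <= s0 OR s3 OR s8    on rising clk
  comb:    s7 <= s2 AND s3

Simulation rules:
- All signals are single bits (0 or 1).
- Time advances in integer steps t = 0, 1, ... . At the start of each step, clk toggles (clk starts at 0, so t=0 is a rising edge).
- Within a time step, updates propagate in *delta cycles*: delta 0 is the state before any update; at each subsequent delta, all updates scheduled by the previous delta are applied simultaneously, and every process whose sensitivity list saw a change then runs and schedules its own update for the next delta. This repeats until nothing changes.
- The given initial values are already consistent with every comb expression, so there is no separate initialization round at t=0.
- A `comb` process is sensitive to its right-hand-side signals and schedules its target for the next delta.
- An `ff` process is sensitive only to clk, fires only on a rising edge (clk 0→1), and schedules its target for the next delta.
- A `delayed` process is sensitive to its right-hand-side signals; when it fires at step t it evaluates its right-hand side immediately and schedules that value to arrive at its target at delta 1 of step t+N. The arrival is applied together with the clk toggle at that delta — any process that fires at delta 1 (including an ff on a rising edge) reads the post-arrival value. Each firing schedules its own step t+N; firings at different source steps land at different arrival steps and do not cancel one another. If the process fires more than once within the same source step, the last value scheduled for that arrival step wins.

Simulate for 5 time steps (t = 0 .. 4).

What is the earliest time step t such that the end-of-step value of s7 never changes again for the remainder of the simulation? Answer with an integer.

2

t0.Δ0 s8=1 s3=0 s6=0 s1=1 s5=0 s7=0 s4=0 clk=0 s0=0 s2=0
t0.Δ1 s8=1 s3=0 s6=0 s1=1 s5=0 s7=0 s4=0 clk=1 s0=0 s2=0
t0.Δ2 s8=1 s3=0 s6=0 s1=1 s5=0 s7=0 s4=1 clk=1 s0=0 s2=0
t1.Δ0 s8=1 s3=0 s6=0 s1=1 s5=0 s7=0 s4=1 clk=1 s0=0 s2=0
t1.Δ1 s8=1 s3=0 s6=0 s1=1 s5=0 s7=0 s4=1 clk=0 s0=0 s2=0
t2.Δ0 s8=1 s3=0 s6=0 s1=1 s5=0 s7=0 s4=1 clk=0 s0=0 s2=0
t2.Δ1 s8=1 s3=0 s6=0 s1=1 s5=0 s7=0 s4=1 clk=1 s0=0 s2=0
t2.Δ2 s8=1 s3=0 s6=0 s1=1 s5=1 s7=0 s4=1 clk=1 s0=0 s2=0
t2.Δ3 s8=1 s3=1 s6=1 s1=1 s5=1 s7=0 s4=1 clk=1 s0=0 s2=0
t2.Δ4 s8=1 s3=1 s6=1 s1=1 s5=1 s7=0 s4=1 clk=1 s0=0 s2=1
t2.Δ5 s8=1 s3=1 s6=1 s1=1 s5=1 s7=1 s4=1 clk=1 s0=0 s2=1
t3.Δ0 s8=1 s3=1 s6=1 s1=1 s5=1 s7=1 s4=1 clk=1 s0=0 s2=1
t3.Δ1 s8=0 s3=1 s6=1 s1=1 s5=1 s7=1 s4=1 clk=0 s0=0 s2=1
t4.Δ0 s8=0 s3=1 s6=1 s1=1 s5=1 s7=1 s4=1 clk=0 s0=0 s2=1
t4.Δ1 s8=0 s3=1 s6=1 s1=1 s5=1 s7=1 s4=1 clk=1 s0=0 s2=1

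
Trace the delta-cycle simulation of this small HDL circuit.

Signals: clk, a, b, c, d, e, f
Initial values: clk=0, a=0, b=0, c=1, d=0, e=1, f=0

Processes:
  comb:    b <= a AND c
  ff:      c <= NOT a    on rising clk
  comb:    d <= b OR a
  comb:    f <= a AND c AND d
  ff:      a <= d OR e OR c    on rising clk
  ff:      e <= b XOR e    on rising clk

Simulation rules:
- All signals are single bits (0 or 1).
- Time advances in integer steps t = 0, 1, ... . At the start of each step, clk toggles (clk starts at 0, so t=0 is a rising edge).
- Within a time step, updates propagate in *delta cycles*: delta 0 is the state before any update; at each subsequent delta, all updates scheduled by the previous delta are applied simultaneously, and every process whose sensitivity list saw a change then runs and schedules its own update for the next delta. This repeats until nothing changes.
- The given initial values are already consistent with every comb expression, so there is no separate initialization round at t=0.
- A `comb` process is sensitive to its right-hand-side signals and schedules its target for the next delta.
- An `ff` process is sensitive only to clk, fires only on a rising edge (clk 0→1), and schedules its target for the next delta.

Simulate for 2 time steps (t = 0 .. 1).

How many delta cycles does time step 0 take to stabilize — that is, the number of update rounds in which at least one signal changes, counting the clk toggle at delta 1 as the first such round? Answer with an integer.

[bits: a,d,f,b,clk,e,c]
t=0: Δ0=0000011 Δ1=0000111 Δ2=1000111 Δ3=1101111 Δ4=1111111 | 4Δ
t=1: Δ0=1111111 Δ1=1111011 | 1Δ

4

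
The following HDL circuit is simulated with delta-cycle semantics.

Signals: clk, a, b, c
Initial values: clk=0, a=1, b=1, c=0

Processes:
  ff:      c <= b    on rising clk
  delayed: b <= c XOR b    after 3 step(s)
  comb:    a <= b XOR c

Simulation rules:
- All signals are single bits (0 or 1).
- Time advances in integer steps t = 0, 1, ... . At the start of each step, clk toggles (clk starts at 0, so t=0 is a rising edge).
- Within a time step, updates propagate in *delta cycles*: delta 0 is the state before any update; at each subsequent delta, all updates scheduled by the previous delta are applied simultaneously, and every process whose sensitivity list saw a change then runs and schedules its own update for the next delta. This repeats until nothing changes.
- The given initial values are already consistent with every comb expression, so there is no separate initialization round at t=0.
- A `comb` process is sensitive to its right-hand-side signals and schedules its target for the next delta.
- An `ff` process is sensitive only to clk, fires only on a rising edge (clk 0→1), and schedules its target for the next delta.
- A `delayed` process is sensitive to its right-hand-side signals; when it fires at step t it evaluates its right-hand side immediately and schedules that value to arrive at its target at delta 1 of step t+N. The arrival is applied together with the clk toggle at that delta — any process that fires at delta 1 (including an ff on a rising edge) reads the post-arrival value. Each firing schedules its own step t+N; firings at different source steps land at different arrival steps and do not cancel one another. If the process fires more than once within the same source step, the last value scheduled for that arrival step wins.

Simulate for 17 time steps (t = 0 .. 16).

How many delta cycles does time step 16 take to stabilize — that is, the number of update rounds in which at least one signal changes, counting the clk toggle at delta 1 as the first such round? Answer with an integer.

3

[bits: a,clk,b,c]
t=0: Δ0=1010 Δ1=1110 Δ2=1111 Δ3=0111 | 3Δ
t=1: Δ0=0111 Δ1=0011 | 1Δ
t=2: Δ0=0011 Δ1=0111 | 1Δ
t=3: Δ0=0111 Δ1=0001 Δ2=1001 | 2Δ
t=4: Δ0=1001 Δ1=1101 Δ2=1100 Δ3=0100 | 3Δ
t=5: Δ0=0100 Δ1=0000 | 1Δ
t=6: Δ0=0000 Δ1=0110 Δ2=1111 Δ3=0111 | 3Δ
t=7: Δ0=0111 Δ1=0001 Δ2=1001 | 2Δ
t=8: Δ0=1001 Δ1=1101 Δ2=1100 Δ3=0100 | 3Δ
t=9: Δ0=0100 Δ1=0000 | 1Δ
t=10: Δ0=0000 Δ1=0110 Δ2=1111 Δ3=0111 | 3Δ
t=11: Δ0=0111 Δ1=0001 Δ2=1001 | 2Δ
t=12: Δ0=1001 Δ1=1101 Δ2=1100 Δ3=0100 | 3Δ
t=13: Δ0=0100 Δ1=0000 | 1Δ
t=14: Δ0=0000 Δ1=0110 Δ2=1111 Δ3=0111 | 3Δ
t=15: Δ0=0111 Δ1=0001 Δ2=1001 | 2Δ
t=16: Δ0=1001 Δ1=1101 Δ2=1100 Δ3=0100 | 3Δ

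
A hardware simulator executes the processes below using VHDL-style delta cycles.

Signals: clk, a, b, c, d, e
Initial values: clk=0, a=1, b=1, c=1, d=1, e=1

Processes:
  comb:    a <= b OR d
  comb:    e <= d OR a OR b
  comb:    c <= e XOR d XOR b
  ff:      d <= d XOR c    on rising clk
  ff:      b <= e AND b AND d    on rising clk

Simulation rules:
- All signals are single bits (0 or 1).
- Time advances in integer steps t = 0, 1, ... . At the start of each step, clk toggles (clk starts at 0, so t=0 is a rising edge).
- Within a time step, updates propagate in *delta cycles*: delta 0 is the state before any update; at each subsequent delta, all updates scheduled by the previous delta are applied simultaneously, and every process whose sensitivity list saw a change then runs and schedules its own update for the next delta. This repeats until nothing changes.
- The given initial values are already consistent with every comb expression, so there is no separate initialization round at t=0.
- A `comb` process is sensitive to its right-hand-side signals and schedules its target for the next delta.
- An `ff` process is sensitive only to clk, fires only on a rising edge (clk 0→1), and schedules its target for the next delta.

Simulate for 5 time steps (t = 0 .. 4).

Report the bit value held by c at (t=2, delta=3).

t=0 Δ0: c=1 clk=0 b=1 e=1 d=1 a=1
  Δ1: clk:0→1
  Δ2: d:1→0
  Δ3: c:1→0
  (3Δ to stable)
t=1 Δ0: c=0 clk=1 b=1 e=1 d=0 a=1
  Δ1: clk:1→0
  (1Δ to stable)
t=2 Δ0: c=0 clk=0 b=1 e=1 d=0 a=1
  Δ1: clk:0→1
  Δ2: b:1→0
  Δ3: c:0→1, a:1→0
  Δ4: e:1→0
  Δ5: c:1→0
  (5Δ to stable)
t=3 Δ0: c=0 clk=1 b=0 e=0 d=0 a=0
  Δ1: clk:1→0
  (1Δ to stable)
t=4 Δ0: c=0 clk=0 b=0 e=0 d=0 a=0
  Δ1: clk:0→1
  (1Δ to stable)

1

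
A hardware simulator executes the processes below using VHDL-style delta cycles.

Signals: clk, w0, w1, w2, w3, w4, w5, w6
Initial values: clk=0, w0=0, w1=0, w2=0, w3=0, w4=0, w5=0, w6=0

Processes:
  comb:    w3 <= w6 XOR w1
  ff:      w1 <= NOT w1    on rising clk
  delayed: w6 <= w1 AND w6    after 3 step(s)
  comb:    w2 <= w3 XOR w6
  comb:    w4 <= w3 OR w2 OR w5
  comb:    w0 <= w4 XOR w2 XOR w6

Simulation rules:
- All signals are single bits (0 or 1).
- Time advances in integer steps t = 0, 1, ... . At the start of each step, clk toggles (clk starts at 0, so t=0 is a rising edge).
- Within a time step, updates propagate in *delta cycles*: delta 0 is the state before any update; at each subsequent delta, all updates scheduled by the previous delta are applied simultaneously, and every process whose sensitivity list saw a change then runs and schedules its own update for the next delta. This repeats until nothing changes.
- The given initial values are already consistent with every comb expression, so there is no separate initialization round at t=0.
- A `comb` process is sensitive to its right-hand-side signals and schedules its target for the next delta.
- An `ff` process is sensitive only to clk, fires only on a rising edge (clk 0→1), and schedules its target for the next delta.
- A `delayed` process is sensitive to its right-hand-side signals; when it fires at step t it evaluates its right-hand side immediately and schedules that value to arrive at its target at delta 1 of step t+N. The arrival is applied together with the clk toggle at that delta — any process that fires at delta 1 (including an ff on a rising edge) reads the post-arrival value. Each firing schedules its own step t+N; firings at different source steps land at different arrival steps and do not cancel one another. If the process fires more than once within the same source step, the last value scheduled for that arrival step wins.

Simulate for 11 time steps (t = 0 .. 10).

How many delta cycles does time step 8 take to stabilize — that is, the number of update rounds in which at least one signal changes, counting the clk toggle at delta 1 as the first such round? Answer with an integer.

4

t0.Δ0 clk=0 w4=0 w1=0 w0=0 w3=0 w2=0 w6=0 w5=0
t0.Δ1 clk=1 w4=0 w1=0 w0=0 w3=0 w2=0 w6=0 w5=0
t0.Δ2 clk=1 w4=0 w1=1 w0=0 w3=0 w2=0 w6=0 w5=0
t0.Δ3 clk=1 w4=0 w1=1 w0=0 w3=1 w2=0 w6=0 w5=0
t0.Δ4 clk=1 w4=1 w1=1 w0=0 w3=1 w2=1 w6=0 w5=0
t1.Δ0 clk=1 w4=1 w1=1 w0=0 w3=1 w2=1 w6=0 w5=0
t1.Δ1 clk=0 w4=1 w1=1 w0=0 w3=1 w2=1 w6=0 w5=0
t2.Δ0 clk=0 w4=1 w1=1 w0=0 w3=1 w2=1 w6=0 w5=0
t2.Δ1 clk=1 w4=1 w1=1 w0=0 w3=1 w2=1 w6=0 w5=0
t2.Δ2 clk=1 w4=1 w1=0 w0=0 w3=1 w2=1 w6=0 w5=0
t2.Δ3 clk=1 w4=1 w1=0 w0=0 w3=0 w2=1 w6=0 w5=0
t2.Δ4 clk=1 w4=1 w1=0 w0=0 w3=0 w2=0 w6=0 w5=0
t2.Δ5 clk=1 w4=0 w1=0 w0=1 w3=0 w2=0 w6=0 w5=0
t2.Δ6 clk=1 w4=0 w1=0 w0=0 w3=0 w2=0 w6=0 w5=0
t3.Δ0 clk=1 w4=0 w1=0 w0=0 w3=0 w2=0 w6=0 w5=0
t3.Δ1 clk=0 w4=0 w1=0 w0=0 w3=0 w2=0 w6=0 w5=0
t4.Δ0 clk=0 w4=0 w1=0 w0=0 w3=0 w2=0 w6=0 w5=0
t4.Δ1 clk=1 w4=0 w1=0 w0=0 w3=0 w2=0 w6=0 w5=0
t4.Δ2 clk=1 w4=0 w1=1 w0=0 w3=0 w2=0 w6=0 w5=0
t4.Δ3 clk=1 w4=0 w1=1 w0=0 w3=1 w2=0 w6=0 w5=0
t4.Δ4 clk=1 w4=1 w1=1 w0=0 w3=1 w2=1 w6=0 w5=0
t5.Δ0 clk=1 w4=1 w1=1 w0=0 w3=1 w2=1 w6=0 w5=0
t5.Δ1 clk=0 w4=1 w1=1 w0=0 w3=1 w2=1 w6=0 w5=0
t6.Δ0 clk=0 w4=1 w1=1 w0=0 w3=1 w2=1 w6=0 w5=0
t6.Δ1 clk=1 w4=1 w1=1 w0=0 w3=1 w2=1 w6=0 w5=0
t6.Δ2 clk=1 w4=1 w1=0 w0=0 w3=1 w2=1 w6=0 w5=0
t6.Δ3 clk=1 w4=1 w1=0 w0=0 w3=0 w2=1 w6=0 w5=0
t6.Δ4 clk=1 w4=1 w1=0 w0=0 w3=0 w2=0 w6=0 w5=0
t6.Δ5 clk=1 w4=0 w1=0 w0=1 w3=0 w2=0 w6=0 w5=0
t6.Δ6 clk=1 w4=0 w1=0 w0=0 w3=0 w2=0 w6=0 w5=0
t7.Δ0 clk=1 w4=0 w1=0 w0=0 w3=0 w2=0 w6=0 w5=0
t7.Δ1 clk=0 w4=0 w1=0 w0=0 w3=0 w2=0 w6=0 w5=0
t8.Δ0 clk=0 w4=0 w1=0 w0=0 w3=0 w2=0 w6=0 w5=0
t8.Δ1 clk=1 w4=0 w1=0 w0=0 w3=0 w2=0 w6=0 w5=0
t8.Δ2 clk=1 w4=0 w1=1 w0=0 w3=0 w2=0 w6=0 w5=0
t8.Δ3 clk=1 w4=0 w1=1 w0=0 w3=1 w2=0 w6=0 w5=0
t8.Δ4 clk=1 w4=1 w1=1 w0=0 w3=1 w2=1 w6=0 w5=0
t9.Δ0 clk=1 w4=1 w1=1 w0=0 w3=1 w2=1 w6=0 w5=0
t9.Δ1 clk=0 w4=1 w1=1 w0=0 w3=1 w2=1 w6=0 w5=0
t10.Δ0 clk=0 w4=1 w1=1 w0=0 w3=1 w2=1 w6=0 w5=0
t10.Δ1 clk=1 w4=1 w1=1 w0=0 w3=1 w2=1 w6=0 w5=0
t10.Δ2 clk=1 w4=1 w1=0 w0=0 w3=1 w2=1 w6=0 w5=0
t10.Δ3 clk=1 w4=1 w1=0 w0=0 w3=0 w2=1 w6=0 w5=0
t10.Δ4 clk=1 w4=1 w1=0 w0=0 w3=0 w2=0 w6=0 w5=0
t10.Δ5 clk=1 w4=0 w1=0 w0=1 w3=0 w2=0 w6=0 w5=0
t10.Δ6 clk=1 w4=0 w1=0 w0=0 w3=0 w2=0 w6=0 w5=0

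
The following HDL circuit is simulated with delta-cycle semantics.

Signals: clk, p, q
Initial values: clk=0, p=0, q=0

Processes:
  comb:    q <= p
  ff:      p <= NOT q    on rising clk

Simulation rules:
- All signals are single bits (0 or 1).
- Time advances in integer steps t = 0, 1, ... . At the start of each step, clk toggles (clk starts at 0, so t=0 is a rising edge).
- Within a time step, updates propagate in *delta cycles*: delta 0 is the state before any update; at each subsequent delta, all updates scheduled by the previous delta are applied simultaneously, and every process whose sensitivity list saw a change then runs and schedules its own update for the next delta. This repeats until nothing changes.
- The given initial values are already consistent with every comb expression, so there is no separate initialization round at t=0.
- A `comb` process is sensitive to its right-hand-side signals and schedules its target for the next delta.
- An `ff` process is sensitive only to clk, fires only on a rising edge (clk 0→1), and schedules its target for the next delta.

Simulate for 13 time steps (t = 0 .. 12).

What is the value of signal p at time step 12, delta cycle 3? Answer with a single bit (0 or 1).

1

[bits: clk,p,q]
t=0: Δ0=000 Δ1=100 Δ2=110 Δ3=111 | 3Δ
t=1: Δ0=111 Δ1=011 | 1Δ
t=2: Δ0=011 Δ1=111 Δ2=101 Δ3=100 | 3Δ
t=3: Δ0=100 Δ1=000 | 1Δ
t=4: Δ0=000 Δ1=100 Δ2=110 Δ3=111 | 3Δ
t=5: Δ0=111 Δ1=011 | 1Δ
t=6: Δ0=011 Δ1=111 Δ2=101 Δ3=100 | 3Δ
t=7: Δ0=100 Δ1=000 | 1Δ
t=8: Δ0=000 Δ1=100 Δ2=110 Δ3=111 | 3Δ
t=9: Δ0=111 Δ1=011 | 1Δ
t=10: Δ0=011 Δ1=111 Δ2=101 Δ3=100 | 3Δ
t=11: Δ0=100 Δ1=000 | 1Δ
t=12: Δ0=000 Δ1=100 Δ2=110 Δ3=111 | 3Δ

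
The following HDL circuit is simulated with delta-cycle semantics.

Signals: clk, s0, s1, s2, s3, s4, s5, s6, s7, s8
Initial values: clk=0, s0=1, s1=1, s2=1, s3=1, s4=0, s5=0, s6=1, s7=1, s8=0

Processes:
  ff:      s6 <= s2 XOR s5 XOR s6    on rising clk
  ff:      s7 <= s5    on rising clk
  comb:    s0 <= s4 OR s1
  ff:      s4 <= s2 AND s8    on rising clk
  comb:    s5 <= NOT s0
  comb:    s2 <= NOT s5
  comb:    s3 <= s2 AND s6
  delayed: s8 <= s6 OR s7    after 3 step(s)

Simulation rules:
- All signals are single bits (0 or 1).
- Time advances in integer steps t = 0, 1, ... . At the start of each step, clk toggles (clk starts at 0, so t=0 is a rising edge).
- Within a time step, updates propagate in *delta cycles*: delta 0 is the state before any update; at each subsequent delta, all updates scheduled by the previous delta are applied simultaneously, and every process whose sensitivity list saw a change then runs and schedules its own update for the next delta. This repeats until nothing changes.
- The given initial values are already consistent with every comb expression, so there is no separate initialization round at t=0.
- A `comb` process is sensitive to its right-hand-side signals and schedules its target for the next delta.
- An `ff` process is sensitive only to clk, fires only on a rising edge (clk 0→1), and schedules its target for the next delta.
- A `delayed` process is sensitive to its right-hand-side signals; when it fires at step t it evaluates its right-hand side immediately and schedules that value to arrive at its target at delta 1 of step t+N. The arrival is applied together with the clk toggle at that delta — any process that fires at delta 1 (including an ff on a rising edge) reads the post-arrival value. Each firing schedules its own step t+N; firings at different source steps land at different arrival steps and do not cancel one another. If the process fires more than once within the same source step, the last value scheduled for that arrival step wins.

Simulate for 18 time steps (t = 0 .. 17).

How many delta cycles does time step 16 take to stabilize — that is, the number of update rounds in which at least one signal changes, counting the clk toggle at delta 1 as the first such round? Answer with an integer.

t0.Δ0 clk=0 s3=1 s7=1 s2=1 s6=1 s0=1 s5=0 s4=0 s8=0 s1=1
t0.Δ1 clk=1 s3=1 s7=1 s2=1 s6=1 s0=1 s5=0 s4=0 s8=0 s1=1
t0.Δ2 clk=1 s3=1 s7=0 s2=1 s6=0 s0=1 s5=0 s4=0 s8=0 s1=1
t0.Δ3 clk=1 s3=0 s7=0 s2=1 s6=0 s0=1 s5=0 s4=0 s8=0 s1=1
t1.Δ0 clk=1 s3=0 s7=0 s2=1 s6=0 s0=1 s5=0 s4=0 s8=0 s1=1
t1.Δ1 clk=0 s3=0 s7=0 s2=1 s6=0 s0=1 s5=0 s4=0 s8=0 s1=1
t2.Δ0 clk=0 s3=0 s7=0 s2=1 s6=0 s0=1 s5=0 s4=0 s8=0 s1=1
t2.Δ1 clk=1 s3=0 s7=0 s2=1 s6=0 s0=1 s5=0 s4=0 s8=0 s1=1
t2.Δ2 clk=1 s3=0 s7=0 s2=1 s6=1 s0=1 s5=0 s4=0 s8=0 s1=1
t2.Δ3 clk=1 s3=1 s7=0 s2=1 s6=1 s0=1 s5=0 s4=0 s8=0 s1=1
t3.Δ0 clk=1 s3=1 s7=0 s2=1 s6=1 s0=1 s5=0 s4=0 s8=0 s1=1
t3.Δ1 clk=0 s3=1 s7=0 s2=1 s6=1 s0=1 s5=0 s4=0 s8=0 s1=1
t4.Δ0 clk=0 s3=1 s7=0 s2=1 s6=1 s0=1 s5=0 s4=0 s8=0 s1=1
t4.Δ1 clk=1 s3=1 s7=0 s2=1 s6=1 s0=1 s5=0 s4=0 s8=0 s1=1
t4.Δ2 clk=1 s3=1 s7=0 s2=1 s6=0 s0=1 s5=0 s4=0 s8=0 s1=1
t4.Δ3 clk=1 s3=0 s7=0 s2=1 s6=0 s0=1 s5=0 s4=0 s8=0 s1=1
t5.Δ0 clk=1 s3=0 s7=0 s2=1 s6=0 s0=1 s5=0 s4=0 s8=0 s1=1
t5.Δ1 clk=0 s3=0 s7=0 s2=1 s6=0 s0=1 s5=0 s4=0 s8=1 s1=1
t6.Δ0 clk=0 s3=0 s7=0 s2=1 s6=0 s0=1 s5=0 s4=0 s8=1 s1=1
t6.Δ1 clk=1 s3=0 s7=0 s2=1 s6=0 s0=1 s5=0 s4=0 s8=1 s1=1
t6.Δ2 clk=1 s3=0 s7=0 s2=1 s6=1 s0=1 s5=0 s4=1 s8=1 s1=1
t6.Δ3 clk=1 s3=1 s7=0 s2=1 s6=1 s0=1 s5=0 s4=1 s8=1 s1=1
t7.Δ0 clk=1 s3=1 s7=0 s2=1 s6=1 s0=1 s5=0 s4=1 s8=1 s1=1
t7.Δ1 clk=0 s3=1 s7=0 s2=1 s6=1 s0=1 s5=0 s4=1 s8=0 s1=1
t8.Δ0 clk=0 s3=1 s7=0 s2=1 s6=1 s0=1 s5=0 s4=1 s8=0 s1=1
t8.Δ1 clk=1 s3=1 s7=0 s2=1 s6=1 s0=1 s5=0 s4=1 s8=0 s1=1
t8.Δ2 clk=1 s3=1 s7=0 s2=1 s6=0 s0=1 s5=0 s4=0 s8=0 s1=1
t8.Δ3 clk=1 s3=0 s7=0 s2=1 s6=0 s0=1 s5=0 s4=0 s8=0 s1=1
t9.Δ0 clk=1 s3=0 s7=0 s2=1 s6=0 s0=1 s5=0 s4=0 s8=0 s1=1
t9.Δ1 clk=0 s3=0 s7=0 s2=1 s6=0 s0=1 s5=0 s4=0 s8=1 s1=1
t10.Δ0 clk=0 s3=0 s7=0 s2=1 s6=0 s0=1 s5=0 s4=0 s8=1 s1=1
t10.Δ1 clk=1 s3=0 s7=0 s2=1 s6=0 s0=1 s5=0 s4=0 s8=1 s1=1
t10.Δ2 clk=1 s3=0 s7=0 s2=1 s6=1 s0=1 s5=0 s4=1 s8=1 s1=1
t10.Δ3 clk=1 s3=1 s7=0 s2=1 s6=1 s0=1 s5=0 s4=1 s8=1 s1=1
t11.Δ0 clk=1 s3=1 s7=0 s2=1 s6=1 s0=1 s5=0 s4=1 s8=1 s1=1
t11.Δ1 clk=0 s3=1 s7=0 s2=1 s6=1 s0=1 s5=0 s4=1 s8=0 s1=1
t12.Δ0 clk=0 s3=1 s7=0 s2=1 s6=1 s0=1 s5=0 s4=1 s8=0 s1=1
t12.Δ1 clk=1 s3=1 s7=0 s2=1 s6=1 s0=1 s5=0 s4=1 s8=0 s1=1
t12.Δ2 clk=1 s3=1 s7=0 s2=1 s6=0 s0=1 s5=0 s4=0 s8=0 s1=1
t12.Δ3 clk=1 s3=0 s7=0 s2=1 s6=0 s0=1 s5=0 s4=0 s8=0 s1=1
t13.Δ0 clk=1 s3=0 s7=0 s2=1 s6=0 s0=1 s5=0 s4=0 s8=0 s1=1
t13.Δ1 clk=0 s3=0 s7=0 s2=1 s6=0 s0=1 s5=0 s4=0 s8=1 s1=1
t14.Δ0 clk=0 s3=0 s7=0 s2=1 s6=0 s0=1 s5=0 s4=0 s8=1 s1=1
t14.Δ1 clk=1 s3=0 s7=0 s2=1 s6=0 s0=1 s5=0 s4=0 s8=1 s1=1
t14.Δ2 clk=1 s3=0 s7=0 s2=1 s6=1 s0=1 s5=0 s4=1 s8=1 s1=1
t14.Δ3 clk=1 s3=1 s7=0 s2=1 s6=1 s0=1 s5=0 s4=1 s8=1 s1=1
t15.Δ0 clk=1 s3=1 s7=0 s2=1 s6=1 s0=1 s5=0 s4=1 s8=1 s1=1
t15.Δ1 clk=0 s3=1 s7=0 s2=1 s6=1 s0=1 s5=0 s4=1 s8=0 s1=1
t16.Δ0 clk=0 s3=1 s7=0 s2=1 s6=1 s0=1 s5=0 s4=1 s8=0 s1=1
t16.Δ1 clk=1 s3=1 s7=0 s2=1 s6=1 s0=1 s5=0 s4=1 s8=0 s1=1
t16.Δ2 clk=1 s3=1 s7=0 s2=1 s6=0 s0=1 s5=0 s4=0 s8=0 s1=1
t16.Δ3 clk=1 s3=0 s7=0 s2=1 s6=0 s0=1 s5=0 s4=0 s8=0 s1=1
t17.Δ0 clk=1 s3=0 s7=0 s2=1 s6=0 s0=1 s5=0 s4=0 s8=0 s1=1
t17.Δ1 clk=0 s3=0 s7=0 s2=1 s6=0 s0=1 s5=0 s4=0 s8=1 s1=1

3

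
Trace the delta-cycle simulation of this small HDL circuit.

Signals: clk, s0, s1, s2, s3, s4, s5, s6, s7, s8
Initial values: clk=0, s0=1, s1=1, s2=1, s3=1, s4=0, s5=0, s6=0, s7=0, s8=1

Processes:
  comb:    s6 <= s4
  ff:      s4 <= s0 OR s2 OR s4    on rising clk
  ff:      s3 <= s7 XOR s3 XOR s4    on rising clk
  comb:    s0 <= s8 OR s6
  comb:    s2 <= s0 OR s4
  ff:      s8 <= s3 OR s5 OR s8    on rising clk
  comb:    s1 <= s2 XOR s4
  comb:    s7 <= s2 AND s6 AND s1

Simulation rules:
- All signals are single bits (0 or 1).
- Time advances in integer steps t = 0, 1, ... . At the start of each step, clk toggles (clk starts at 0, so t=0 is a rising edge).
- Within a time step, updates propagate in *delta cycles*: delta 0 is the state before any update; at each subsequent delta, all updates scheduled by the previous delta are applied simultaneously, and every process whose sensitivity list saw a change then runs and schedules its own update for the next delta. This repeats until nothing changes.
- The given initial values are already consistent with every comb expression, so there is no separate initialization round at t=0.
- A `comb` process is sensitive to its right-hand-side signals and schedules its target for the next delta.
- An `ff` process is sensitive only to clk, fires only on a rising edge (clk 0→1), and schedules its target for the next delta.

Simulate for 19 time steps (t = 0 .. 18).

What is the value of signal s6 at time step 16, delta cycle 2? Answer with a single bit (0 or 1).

[bits: s1,s4,s0,s5,s8,s6,clk,s7,s3,s2]
t=0: Δ0=1010100011 Δ1=1010101011 Δ2=1110101011 Δ3=0110111011 | 3Δ
t=1: Δ0=0110111011 Δ1=0110110011 | 1Δ
t=2: Δ0=0110110011 Δ1=0110111011 Δ2=0110111001 | 2Δ
t=3: Δ0=0110111001 Δ1=0110110001 | 1Δ
t=4: Δ0=0110110001 Δ1=0110111001 Δ2=0110111011 | 2Δ
t=5: Δ0=0110111011 Δ1=0110110011 | 1Δ
t=6: Δ0=0110110011 Δ1=0110111011 Δ2=0110111001 | 2Δ
t=7: Δ0=0110111001 Δ1=0110110001 | 1Δ
t=8: Δ0=0110110001 Δ1=0110111001 Δ2=0110111011 | 2Δ
t=9: Δ0=0110111011 Δ1=0110110011 | 1Δ
t=10: Δ0=0110110011 Δ1=0110111011 Δ2=0110111001 | 2Δ
t=11: Δ0=0110111001 Δ1=0110110001 | 1Δ
t=12: Δ0=0110110001 Δ1=0110111001 Δ2=0110111011 | 2Δ
t=13: Δ0=0110111011 Δ1=0110110011 | 1Δ
t=14: Δ0=0110110011 Δ1=0110111011 Δ2=0110111001 | 2Δ
t=15: Δ0=0110111001 Δ1=0110110001 | 1Δ
t=16: Δ0=0110110001 Δ1=0110111001 Δ2=0110111011 | 2Δ
t=17: Δ0=0110111011 Δ1=0110110011 | 1Δ
t=18: Δ0=0110110011 Δ1=0110111011 Δ2=0110111001 | 2Δ

1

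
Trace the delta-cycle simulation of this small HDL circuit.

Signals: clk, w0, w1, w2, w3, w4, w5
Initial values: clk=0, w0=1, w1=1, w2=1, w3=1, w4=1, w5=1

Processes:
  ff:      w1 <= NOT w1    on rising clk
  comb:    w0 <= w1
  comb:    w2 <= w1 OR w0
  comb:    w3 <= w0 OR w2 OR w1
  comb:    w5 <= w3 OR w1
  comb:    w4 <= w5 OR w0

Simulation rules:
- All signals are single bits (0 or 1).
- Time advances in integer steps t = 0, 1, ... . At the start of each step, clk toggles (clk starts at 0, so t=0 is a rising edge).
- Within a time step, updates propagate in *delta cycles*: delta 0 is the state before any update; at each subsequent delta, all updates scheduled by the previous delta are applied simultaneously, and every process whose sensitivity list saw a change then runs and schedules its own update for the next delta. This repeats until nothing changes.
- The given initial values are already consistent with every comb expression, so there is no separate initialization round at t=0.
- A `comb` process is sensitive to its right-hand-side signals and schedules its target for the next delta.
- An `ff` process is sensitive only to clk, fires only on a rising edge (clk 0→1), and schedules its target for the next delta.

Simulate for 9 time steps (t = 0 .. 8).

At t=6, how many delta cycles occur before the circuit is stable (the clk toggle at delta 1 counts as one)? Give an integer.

4

[bits: w2,w4,w5,w3,w0,clk,w1]
t=0: Δ0=1111101 Δ1=1111111 Δ2=1111110 Δ3=1111010 Δ4=0111010 Δ5=0110010 Δ6=0100010 Δ7=0000010 | 7Δ
t=1: Δ0=0000010 Δ1=0000000 | 1Δ
t=2: Δ0=0000000 Δ1=0000010 Δ2=0000011 Δ3=1011111 Δ4=1111111 | 4Δ
t=3: Δ0=1111111 Δ1=1111101 | 1Δ
t=4: Δ0=1111101 Δ1=1111111 Δ2=1111110 Δ3=1111010 Δ4=0111010 Δ5=0110010 Δ6=0100010 Δ7=0000010 | 7Δ
t=5: Δ0=0000010 Δ1=0000000 | 1Δ
t=6: Δ0=0000000 Δ1=0000010 Δ2=0000011 Δ3=1011111 Δ4=1111111 | 4Δ
t=7: Δ0=1111111 Δ1=1111101 | 1Δ
t=8: Δ0=1111101 Δ1=1111111 Δ2=1111110 Δ3=1111010 Δ4=0111010 Δ5=0110010 Δ6=0100010 Δ7=0000010 | 7Δ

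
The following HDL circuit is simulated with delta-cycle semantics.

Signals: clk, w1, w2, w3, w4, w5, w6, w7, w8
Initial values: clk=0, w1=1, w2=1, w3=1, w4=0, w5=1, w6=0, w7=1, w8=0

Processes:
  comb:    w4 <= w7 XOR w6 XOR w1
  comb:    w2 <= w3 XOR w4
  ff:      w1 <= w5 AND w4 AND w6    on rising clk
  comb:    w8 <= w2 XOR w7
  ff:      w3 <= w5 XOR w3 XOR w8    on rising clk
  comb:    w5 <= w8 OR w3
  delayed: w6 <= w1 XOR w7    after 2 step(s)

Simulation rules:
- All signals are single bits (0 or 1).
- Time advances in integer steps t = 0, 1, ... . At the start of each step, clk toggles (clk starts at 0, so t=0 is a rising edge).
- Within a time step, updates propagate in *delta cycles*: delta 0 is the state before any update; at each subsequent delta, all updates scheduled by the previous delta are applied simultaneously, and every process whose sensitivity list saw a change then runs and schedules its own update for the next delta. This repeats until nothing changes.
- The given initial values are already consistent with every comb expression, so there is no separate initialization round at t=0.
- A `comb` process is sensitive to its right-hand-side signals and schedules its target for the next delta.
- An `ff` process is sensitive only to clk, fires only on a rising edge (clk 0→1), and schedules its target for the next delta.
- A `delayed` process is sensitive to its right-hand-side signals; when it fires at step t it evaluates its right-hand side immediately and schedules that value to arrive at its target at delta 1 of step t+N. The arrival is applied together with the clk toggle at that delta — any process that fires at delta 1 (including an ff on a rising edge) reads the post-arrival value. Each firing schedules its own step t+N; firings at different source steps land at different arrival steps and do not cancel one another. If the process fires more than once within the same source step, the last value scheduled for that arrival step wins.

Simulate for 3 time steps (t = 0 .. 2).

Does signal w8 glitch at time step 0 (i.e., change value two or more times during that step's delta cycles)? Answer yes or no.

yes

t0.Δ0 w6=0 w2=1 w8=0 w7=1 w5=1 w4=0 clk=0 w1=1 w3=1
t0.Δ1 w6=0 w2=1 w8=0 w7=1 w5=1 w4=0 clk=1 w1=1 w3=1
t0.Δ2 w6=0 w2=1 w8=0 w7=1 w5=1 w4=0 clk=1 w1=0 w3=0
t0.Δ3 w6=0 w2=0 w8=0 w7=1 w5=0 w4=1 clk=1 w1=0 w3=0
t0.Δ4 w6=0 w2=1 w8=1 w7=1 w5=0 w4=1 clk=1 w1=0 w3=0
t0.Δ5 w6=0 w2=1 w8=0 w7=1 w5=1 w4=1 clk=1 w1=0 w3=0
t0.Δ6 w6=0 w2=1 w8=0 w7=1 w5=0 w4=1 clk=1 w1=0 w3=0
t1.Δ0 w6=0 w2=1 w8=0 w7=1 w5=0 w4=1 clk=1 w1=0 w3=0
t1.Δ1 w6=0 w2=1 w8=0 w7=1 w5=0 w4=1 clk=0 w1=0 w3=0
t2.Δ0 w6=0 w2=1 w8=0 w7=1 w5=0 w4=1 clk=0 w1=0 w3=0
t2.Δ1 w6=1 w2=1 w8=0 w7=1 w5=0 w4=1 clk=1 w1=0 w3=0
t2.Δ2 w6=1 w2=1 w8=0 w7=1 w5=0 w4=0 clk=1 w1=0 w3=0
t2.Δ3 w6=1 w2=0 w8=0 w7=1 w5=0 w4=0 clk=1 w1=0 w3=0
t2.Δ4 w6=1 w2=0 w8=1 w7=1 w5=0 w4=0 clk=1 w1=0 w3=0
t2.Δ5 w6=1 w2=0 w8=1 w7=1 w5=1 w4=0 clk=1 w1=0 w3=0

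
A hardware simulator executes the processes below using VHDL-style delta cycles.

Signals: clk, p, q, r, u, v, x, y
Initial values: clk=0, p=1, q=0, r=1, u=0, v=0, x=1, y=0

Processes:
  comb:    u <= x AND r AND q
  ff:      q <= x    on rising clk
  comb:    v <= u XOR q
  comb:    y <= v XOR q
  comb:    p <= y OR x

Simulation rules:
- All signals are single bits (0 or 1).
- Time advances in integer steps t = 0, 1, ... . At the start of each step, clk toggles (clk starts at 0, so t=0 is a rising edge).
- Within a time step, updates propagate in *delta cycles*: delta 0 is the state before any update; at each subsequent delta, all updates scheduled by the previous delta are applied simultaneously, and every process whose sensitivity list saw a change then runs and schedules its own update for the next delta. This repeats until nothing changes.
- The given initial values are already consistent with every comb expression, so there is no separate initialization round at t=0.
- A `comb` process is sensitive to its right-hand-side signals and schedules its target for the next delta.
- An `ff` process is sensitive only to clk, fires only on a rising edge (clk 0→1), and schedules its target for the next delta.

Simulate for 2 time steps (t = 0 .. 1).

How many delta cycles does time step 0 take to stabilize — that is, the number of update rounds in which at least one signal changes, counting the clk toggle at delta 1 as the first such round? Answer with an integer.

[bits: r,p,x,q,u,v,y,clk]
t=0: Δ0=11100000 Δ1=11100001 Δ2=11110001 Δ3=11111111 Δ4=11111001 Δ5=11111011 | 5Δ
t=1: Δ0=11111011 Δ1=11111010 | 1Δ

5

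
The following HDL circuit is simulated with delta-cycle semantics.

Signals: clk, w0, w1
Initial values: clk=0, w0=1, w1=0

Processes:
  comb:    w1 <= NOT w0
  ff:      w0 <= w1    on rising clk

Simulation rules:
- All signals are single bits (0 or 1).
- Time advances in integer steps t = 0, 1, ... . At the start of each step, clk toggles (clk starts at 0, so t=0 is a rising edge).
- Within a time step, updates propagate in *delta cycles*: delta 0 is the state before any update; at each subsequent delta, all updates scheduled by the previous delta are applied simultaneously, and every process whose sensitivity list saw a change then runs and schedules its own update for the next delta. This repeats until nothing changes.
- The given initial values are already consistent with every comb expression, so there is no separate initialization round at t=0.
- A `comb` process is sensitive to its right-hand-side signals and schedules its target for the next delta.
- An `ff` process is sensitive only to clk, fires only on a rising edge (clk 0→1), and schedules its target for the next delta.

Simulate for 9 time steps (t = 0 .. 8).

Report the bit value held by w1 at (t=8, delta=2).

t0.Δ0 clk=0 w0=1 w1=0
t0.Δ1 clk=1 w0=1 w1=0
t0.Δ2 clk=1 w0=0 w1=0
t0.Δ3 clk=1 w0=0 w1=1
t1.Δ0 clk=1 w0=0 w1=1
t1.Δ1 clk=0 w0=0 w1=1
t2.Δ0 clk=0 w0=0 w1=1
t2.Δ1 clk=1 w0=0 w1=1
t2.Δ2 clk=1 w0=1 w1=1
t2.Δ3 clk=1 w0=1 w1=0
t3.Δ0 clk=1 w0=1 w1=0
t3.Δ1 clk=0 w0=1 w1=0
t4.Δ0 clk=0 w0=1 w1=0
t4.Δ1 clk=1 w0=1 w1=0
t4.Δ2 clk=1 w0=0 w1=0
t4.Δ3 clk=1 w0=0 w1=1
t5.Δ0 clk=1 w0=0 w1=1
t5.Δ1 clk=0 w0=0 w1=1
t6.Δ0 clk=0 w0=0 w1=1
t6.Δ1 clk=1 w0=0 w1=1
t6.Δ2 clk=1 w0=1 w1=1
t6.Δ3 clk=1 w0=1 w1=0
t7.Δ0 clk=1 w0=1 w1=0
t7.Δ1 clk=0 w0=1 w1=0
t8.Δ0 clk=0 w0=1 w1=0
t8.Δ1 clk=1 w0=1 w1=0
t8.Δ2 clk=1 w0=0 w1=0
t8.Δ3 clk=1 w0=0 w1=1

0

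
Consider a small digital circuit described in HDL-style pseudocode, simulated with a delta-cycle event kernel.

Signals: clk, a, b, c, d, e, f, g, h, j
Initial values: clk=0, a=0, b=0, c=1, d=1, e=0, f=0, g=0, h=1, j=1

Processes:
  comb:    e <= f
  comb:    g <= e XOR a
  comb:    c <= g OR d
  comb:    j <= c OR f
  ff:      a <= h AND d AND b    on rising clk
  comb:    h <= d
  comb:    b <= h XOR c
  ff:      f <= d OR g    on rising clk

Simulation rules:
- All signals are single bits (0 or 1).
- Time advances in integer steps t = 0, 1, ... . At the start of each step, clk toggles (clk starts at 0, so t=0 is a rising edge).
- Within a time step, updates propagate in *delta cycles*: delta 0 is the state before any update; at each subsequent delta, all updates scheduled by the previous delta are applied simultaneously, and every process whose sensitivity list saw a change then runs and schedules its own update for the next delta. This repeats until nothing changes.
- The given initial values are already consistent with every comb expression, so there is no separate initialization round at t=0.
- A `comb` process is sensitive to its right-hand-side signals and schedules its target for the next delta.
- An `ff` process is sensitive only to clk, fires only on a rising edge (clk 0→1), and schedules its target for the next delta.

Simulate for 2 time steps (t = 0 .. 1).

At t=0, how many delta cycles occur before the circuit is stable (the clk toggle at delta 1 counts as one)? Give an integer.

4

[bits: c,b,j,h,f,clk,a,g,d,e]
t=0: Δ0=1011000010 Δ1=1011010010 Δ2=1011110010 Δ3=1011110011 Δ4=1011110111 | 4Δ
t=1: Δ0=1011110111 Δ1=1011100111 | 1Δ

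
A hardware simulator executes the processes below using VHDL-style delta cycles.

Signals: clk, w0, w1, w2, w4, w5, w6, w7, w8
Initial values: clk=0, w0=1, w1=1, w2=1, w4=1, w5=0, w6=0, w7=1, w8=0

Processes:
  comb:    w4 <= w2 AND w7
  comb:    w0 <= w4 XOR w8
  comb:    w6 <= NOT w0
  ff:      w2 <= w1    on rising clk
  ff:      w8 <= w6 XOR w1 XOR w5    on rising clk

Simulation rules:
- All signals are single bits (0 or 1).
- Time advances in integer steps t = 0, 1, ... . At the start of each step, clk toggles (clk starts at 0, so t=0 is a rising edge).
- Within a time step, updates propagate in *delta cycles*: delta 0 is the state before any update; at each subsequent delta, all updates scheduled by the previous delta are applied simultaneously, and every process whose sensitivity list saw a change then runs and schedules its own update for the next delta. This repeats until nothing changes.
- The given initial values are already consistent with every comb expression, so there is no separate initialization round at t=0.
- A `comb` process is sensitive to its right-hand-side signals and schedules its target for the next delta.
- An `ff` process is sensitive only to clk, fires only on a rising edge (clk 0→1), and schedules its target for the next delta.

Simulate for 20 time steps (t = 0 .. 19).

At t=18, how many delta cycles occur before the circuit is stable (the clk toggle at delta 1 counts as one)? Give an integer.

4

[bits: w1,w7,w2,w4,w8,clk,w0,w5,w6]
t=0: Δ0=111100100 Δ1=111101100 Δ2=111111100 Δ3=111111000 Δ4=111111001 | 4Δ
t=1: Δ0=111111001 Δ1=111110001 | 1Δ
t=2: Δ0=111110001 Δ1=111111001 Δ2=111101001 Δ3=111101101 Δ4=111101100 | 4Δ
t=3: Δ0=111101100 Δ1=111100100 | 1Δ
t=4: Δ0=111100100 Δ1=111101100 Δ2=111111100 Δ3=111111000 Δ4=111111001 | 4Δ
t=5: Δ0=111111001 Δ1=111110001 | 1Δ
t=6: Δ0=111110001 Δ1=111111001 Δ2=111101001 Δ3=111101101 Δ4=111101100 | 4Δ
t=7: Δ0=111101100 Δ1=111100100 | 1Δ
t=8: Δ0=111100100 Δ1=111101100 Δ2=111111100 Δ3=111111000 Δ4=111111001 | 4Δ
t=9: Δ0=111111001 Δ1=111110001 | 1Δ
t=10: Δ0=111110001 Δ1=111111001 Δ2=111101001 Δ3=111101101 Δ4=111101100 | 4Δ
t=11: Δ0=111101100 Δ1=111100100 | 1Δ
t=12: Δ0=111100100 Δ1=111101100 Δ2=111111100 Δ3=111111000 Δ4=111111001 | 4Δ
t=13: Δ0=111111001 Δ1=111110001 | 1Δ
t=14: Δ0=111110001 Δ1=111111001 Δ2=111101001 Δ3=111101101 Δ4=111101100 | 4Δ
t=15: Δ0=111101100 Δ1=111100100 | 1Δ
t=16: Δ0=111100100 Δ1=111101100 Δ2=111111100 Δ3=111111000 Δ4=111111001 | 4Δ
t=17: Δ0=111111001 Δ1=111110001 | 1Δ
t=18: Δ0=111110001 Δ1=111111001 Δ2=111101001 Δ3=111101101 Δ4=111101100 | 4Δ
t=19: Δ0=111101100 Δ1=111100100 | 1Δ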